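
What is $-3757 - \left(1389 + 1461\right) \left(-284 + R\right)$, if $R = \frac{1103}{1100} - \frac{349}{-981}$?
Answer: $\frac{5767942825}{7194} \approx 8.0177 \cdot 10^{5}$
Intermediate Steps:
$R = \frac{1465943}{1079100}$ ($R = 1103 \cdot \frac{1}{1100} - - \frac{349}{981} = \frac{1103}{1100} + \frac{349}{981} = \frac{1465943}{1079100} \approx 1.3585$)
$-3757 - \left(1389 + 1461\right) \left(-284 + R\right) = -3757 - \left(1389 + 1461\right) \left(-284 + \frac{1465943}{1079100}\right) = -3757 - 2850 \left(- \frac{304998457}{1079100}\right) = -3757 - - \frac{5794970683}{7194} = -3757 + \frac{5794970683}{7194} = \frac{5767942825}{7194}$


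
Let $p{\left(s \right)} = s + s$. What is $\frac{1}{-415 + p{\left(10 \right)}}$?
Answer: $- \frac{1}{395} \approx -0.0025316$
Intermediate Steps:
$p{\left(s \right)} = 2 s$
$\frac{1}{-415 + p{\left(10 \right)}} = \frac{1}{-415 + 2 \cdot 10} = \frac{1}{-415 + 20} = \frac{1}{-395} = - \frac{1}{395}$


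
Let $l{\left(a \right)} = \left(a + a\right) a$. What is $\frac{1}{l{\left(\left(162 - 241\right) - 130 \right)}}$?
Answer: $\frac{1}{87362} \approx 1.1447 \cdot 10^{-5}$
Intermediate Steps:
$l{\left(a \right)} = 2 a^{2}$ ($l{\left(a \right)} = 2 a a = 2 a^{2}$)
$\frac{1}{l{\left(\left(162 - 241\right) - 130 \right)}} = \frac{1}{2 \left(\left(162 - 241\right) - 130\right)^{2}} = \frac{1}{2 \left(-79 - 130\right)^{2}} = \frac{1}{2 \left(-209\right)^{2}} = \frac{1}{2 \cdot 43681} = \frac{1}{87362}$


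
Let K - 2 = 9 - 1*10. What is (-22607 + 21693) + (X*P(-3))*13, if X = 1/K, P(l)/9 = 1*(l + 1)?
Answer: -1148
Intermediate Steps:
K = 1 (K = 2 + (9 - 1*10) = 2 + (9 - 10) = 2 - 1 = 1)
P(l) = 9 + 9*l (P(l) = 9*(1*(l + 1)) = 9*(1*(1 + l)) = 9*(1 + l) = 9 + 9*l)
X = 1 (X = 1/1 = 1)
(-22607 + 21693) + (X*P(-3))*13 = (-22607 + 21693) + (1*(9 + 9*(-3)))*13 = -914 + (1*(9 - 27))*13 = -914 + (1*(-18))*13 = -914 - 18*13 = -914 - 234 = -1148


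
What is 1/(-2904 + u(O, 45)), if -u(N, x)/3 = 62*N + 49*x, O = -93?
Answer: 1/7779 ≈ 0.00012855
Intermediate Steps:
u(N, x) = -186*N - 147*x (u(N, x) = -3*(62*N + 49*x) = -3*(49*x + 62*N) = -186*N - 147*x)
1/(-2904 + u(O, 45)) = 1/(-2904 + (-186*(-93) - 147*45)) = 1/(-2904 + (17298 - 6615)) = 1/(-2904 + 10683) = 1/7779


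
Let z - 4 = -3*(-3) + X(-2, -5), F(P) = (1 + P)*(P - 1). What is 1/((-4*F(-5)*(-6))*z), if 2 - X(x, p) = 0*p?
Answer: 1/8640 ≈ 0.00011574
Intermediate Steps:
X(x, p) = 2 (X(x, p) = 2 - 0*p = 2 - 1*0 = 2 + 0 = 2)
F(P) = (1 + P)*(-1 + P)
z = 15 (z = 4 + (-3*(-3) + 2) = 4 + (9 + 2) = 4 + 11 = 15)
1/((-4*F(-5)*(-6))*z) = 1/(-4*(-1 + (-5)²)*(-6)*15) = 1/(-4*(-1 + 25)*(-6)*15) = 1/(-96*(-6)*15) = 1/(-4*(-144)*15) = 1/(576*15) = 1/8640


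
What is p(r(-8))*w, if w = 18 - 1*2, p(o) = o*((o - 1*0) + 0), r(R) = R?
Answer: 1024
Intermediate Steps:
p(o) = o**2 (p(o) = o*((o + 0) + 0) = o*(o + 0) = o*o = o**2)
w = 16 (w = 18 - 2 = 16)
p(r(-8))*w = (-8)**2*16 = 64*16 = 1024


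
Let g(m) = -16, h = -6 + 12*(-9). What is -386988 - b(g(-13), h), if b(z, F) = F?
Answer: -386874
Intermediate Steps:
h = -114 (h = -6 - 108 = -114)
-386988 - b(g(-13), h) = -386988 - 1*(-114) = -386988 + 114 = -386874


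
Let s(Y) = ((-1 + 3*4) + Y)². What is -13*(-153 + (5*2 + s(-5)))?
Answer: 1391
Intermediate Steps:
s(Y) = (11 + Y)² (s(Y) = ((-1 + 12) + Y)² = (11 + Y)²)
-13*(-153 + (5*2 + s(-5))) = -13*(-153 + (5*2 + (11 - 5)²)) = -13*(-153 + (10 + 6²)) = -13*(-153 + (10 + 36)) = -13*(-153 + 46) = -13*(-107) = 1391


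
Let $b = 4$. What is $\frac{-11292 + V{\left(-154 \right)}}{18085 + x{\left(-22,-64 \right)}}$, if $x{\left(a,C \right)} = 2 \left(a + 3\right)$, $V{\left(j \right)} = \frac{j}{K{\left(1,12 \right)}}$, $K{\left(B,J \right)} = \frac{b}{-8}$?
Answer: $- \frac{10984}{18047} \approx -0.60863$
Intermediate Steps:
$K{\left(B,J \right)} = - \frac{1}{2}$ ($K{\left(B,J \right)} = \frac{4}{-8} = 4 \left(- \frac{1}{8}\right) = - \frac{1}{2}$)
$V{\left(j \right)} = - 2 j$ ($V{\left(j \right)} = \frac{j}{- \frac{1}{2}} = j \left(-2\right) = - 2 j$)
$x{\left(a,C \right)} = 6 + 2 a$ ($x{\left(a,C \right)} = 2 \left(3 + a\right) = 6 + 2 a$)
$\frac{-11292 + V{\left(-154 \right)}}{18085 + x{\left(-22,-64 \right)}} = \frac{-11292 - -308}{18085 + \left(6 + 2 \left(-22\right)\right)} = \frac{-11292 + 308}{18085 + \left(6 - 44\right)} = - \frac{10984}{18085 - 38} = - \frac{10984}{18047}$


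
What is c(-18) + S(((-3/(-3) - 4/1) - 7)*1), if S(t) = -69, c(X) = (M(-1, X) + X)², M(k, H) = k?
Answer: 292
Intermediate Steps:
c(X) = (-1 + X)²
c(-18) + S(((-3/(-3) - 4/1) - 7)*1) = (-1 - 18)² - 69 = (-19)² - 69 = 361 - 69 = 292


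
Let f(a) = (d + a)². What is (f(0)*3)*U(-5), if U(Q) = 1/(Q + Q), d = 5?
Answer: -15/2 ≈ -7.5000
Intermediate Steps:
U(Q) = 1/(2*Q)
f(a) = (5 + a)²
(f(0)*3)*U(-5) = ((5 + 0)²*3)*((½)/(-5)) = (5²*3)*((½)*(-⅕)) = (25*3)*(-⅒) = 75*(-⅒) = -15/2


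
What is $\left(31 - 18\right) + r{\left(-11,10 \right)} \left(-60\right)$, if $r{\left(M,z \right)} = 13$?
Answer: $-767$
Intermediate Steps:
$\left(31 - 18\right) + r{\left(-11,10 \right)} \left(-60\right) = \left(31 - 18\right) + 13 \left(-60\right) = \left(31 - 18\right) - 780 = 13 - 780 = -767$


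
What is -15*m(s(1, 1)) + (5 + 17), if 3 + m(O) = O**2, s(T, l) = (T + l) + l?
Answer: -68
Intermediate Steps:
s(T, l) = T + 2*l
m(O) = -3 + O**2
-15*m(s(1, 1)) + (5 + 17) = -15*(-3 + (1 + 2*1)**2) + (5 + 17) = -15*(-3 + (1 + 2)**2) + 22 = -15*(-3 + 3**2) + 22 = -15*(-3 + 9) + 22 = -15*6 + 22 = -90 + 22 = -68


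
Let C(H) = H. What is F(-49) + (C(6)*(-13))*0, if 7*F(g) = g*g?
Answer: 343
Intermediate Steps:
F(g) = g²/7 (F(g) = (g*g)/7 = g²/7)
F(-49) + (C(6)*(-13))*0 = (⅐)*(-49)² + (6*(-13))*0 = (⅐)*2401 - 78*0 = 343 + 0 = 343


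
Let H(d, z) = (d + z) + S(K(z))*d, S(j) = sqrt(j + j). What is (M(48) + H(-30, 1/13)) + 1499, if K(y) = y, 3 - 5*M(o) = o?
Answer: 18981/13 - 30*sqrt(26)/13 ≈ 1448.3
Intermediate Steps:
M(o) = 3/5 - o/5
S(j) = sqrt(2)*sqrt(j) (S(j) = sqrt(2*j) = sqrt(2)*sqrt(j))
H(d, z) = d + z + d*sqrt(2)*sqrt(z) (H(d, z) = (d + z) + (sqrt(2)*sqrt(z))*d = (d + z) + d*sqrt(2)*sqrt(z) = d + z + d*sqrt(2)*sqrt(z))
(M(48) + H(-30, 1/13)) + 1499 = ((3/5 - 1/5*48) + (-30 + 1/13 - 30*sqrt(2)*sqrt(1/13))) + 1499 = ((3/5 - 48/5) + (-30 + 1/13 - 30*sqrt(2)*sqrt(1/13))) + 1499 = (-9 + (-30 + 1/13 - 30*sqrt(2)*sqrt(13)/13)) + 1499 = (-9 + (-30 + 1/13 - 30*sqrt(26)/13)) + 1499 = (-9 + (-389/13 - 30*sqrt(26)/13)) + 1499 = (-506/13 - 30*sqrt(26)/13) + 1499 = 18981/13 - 30*sqrt(26)/13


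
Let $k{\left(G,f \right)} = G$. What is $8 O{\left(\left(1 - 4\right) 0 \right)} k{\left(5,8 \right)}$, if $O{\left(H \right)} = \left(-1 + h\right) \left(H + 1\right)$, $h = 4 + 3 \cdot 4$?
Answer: $600$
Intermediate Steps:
$h = 16$ ($h = 4 + 12 = 16$)
$O{\left(H \right)} = 15 + 15 H$ ($O{\left(H \right)} = \left(-1 + 16\right) \left(H + 1\right) = 15 \left(1 + H\right) = 15 + 15 H$)
$8 O{\left(\left(1 - 4\right) 0 \right)} k{\left(5,8 \right)} = 8 \left(15 + 15 \left(1 - 4\right) 0\right) 5 = 8 \left(15 + 15 \left(\left(-3\right) 0\right)\right) 5 = 8 \left(15 + 15 \cdot 0\right) 5 = 8 \left(15 + 0\right) 5 = 8 \cdot 15 \cdot 5 = 120 \cdot 5 = 600$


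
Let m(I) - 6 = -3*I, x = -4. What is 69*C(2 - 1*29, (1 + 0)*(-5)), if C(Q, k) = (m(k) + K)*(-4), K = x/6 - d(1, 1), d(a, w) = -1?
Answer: -5888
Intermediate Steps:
m(I) = 6 - 3*I
K = 1/3 (K = -4/6 - 1*(-1) = -4*1/6 + 1 = -2/3 + 1 = 1/3 ≈ 0.33333)
C(Q, k) = -76/3 + 12*k (C(Q, k) = ((6 - 3*k) + 1/3)*(-4) = (19/3 - 3*k)*(-4) = -76/3 + 12*k)
69*C(2 - 1*29, (1 + 0)*(-5)) = 69*(-76/3 + 12*((1 + 0)*(-5))) = 69*(-76/3 + 12*(1*(-5))) = 69*(-76/3 + 12*(-5)) = 69*(-76/3 - 60) = 69*(-256/3) = -5888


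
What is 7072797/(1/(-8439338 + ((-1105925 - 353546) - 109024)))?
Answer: -70783371218901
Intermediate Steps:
7072797/(1/(-8439338 + ((-1105925 - 353546) - 109024))) = 7072797/(1/(-8439338 + (-1459471 - 109024))) = 7072797/(1/(-8439338 - 1568495)) = 7072797/(1/(-10007833)) = 7072797/(-1/10007833) = 7072797*(-10007833) = -70783371218901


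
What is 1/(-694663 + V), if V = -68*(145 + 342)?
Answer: -1/727779 ≈ -1.3740e-6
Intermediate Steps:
V = -33116 (V = -68*487 = -33116)
1/(-694663 + V) = 1/(-694663 - 33116) = 1/(-727779) = -1/727779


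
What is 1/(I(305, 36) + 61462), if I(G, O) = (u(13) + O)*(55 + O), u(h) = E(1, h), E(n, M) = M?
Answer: 1/65921 ≈ 1.5170e-5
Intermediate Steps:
u(h) = h
I(G, O) = (13 + O)*(55 + O)
1/(I(305, 36) + 61462) = 1/((715 + 36**2 + 68*36) + 61462) = 1/((715 + 1296 + 2448) + 61462) = 1/(4459 + 61462) = 1/65921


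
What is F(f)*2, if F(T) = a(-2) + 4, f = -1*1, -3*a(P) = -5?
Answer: 34/3 ≈ 11.333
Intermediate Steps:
a(P) = 5/3 (a(P) = -⅓*(-5) = 5/3)
f = -1
F(T) = 17/3 (F(T) = 5/3 + 4 = 17/3)
F(f)*2 = (17/3)*2 = 34/3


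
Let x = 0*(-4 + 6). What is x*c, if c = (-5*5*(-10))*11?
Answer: 0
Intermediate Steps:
x = 0 (x = 0*2 = 0)
c = 2750 (c = -25*(-10)*11 = 250*11 = 2750)
x*c = 0*2750 = 0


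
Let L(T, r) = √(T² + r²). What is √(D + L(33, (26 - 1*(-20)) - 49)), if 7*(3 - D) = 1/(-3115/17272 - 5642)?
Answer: √(3165640528619723 + 3165613811374707*√122)/32483913 ≈ 6.0113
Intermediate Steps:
D = 2046503791/682162173 (D = 3 - 1/(7*(-3115/17272 - 5642)) = 3 - 1/(7*(-97451739/17272)) = 3 - ⅐*(-17272/97451739) = 3 + 17272/682162173 = 2046503791/682162173 ≈ 3.0000)
√(D + L(33, (26 - 1*(-20)) - 49)) = √(2046503791/682162173 + √(33² + ((26 - 1*(-20)) - 49)²)) = √(2046503791/682162173 + √(1089 + ((26 + 20) - 49)²)) = √(2046503791/682162173 + √(1089 + (46 - 49)²)) = √(2046503791/682162173 + √(1089 + (-3)²)) = √(2046503791/682162173 + √(1089 + 9)) = √(2046503791/682162173 + √1098) = √(2046503791/682162173 + 3*√122)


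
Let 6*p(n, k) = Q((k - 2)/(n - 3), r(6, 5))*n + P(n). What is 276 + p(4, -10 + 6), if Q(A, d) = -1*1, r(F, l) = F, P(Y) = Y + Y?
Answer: 830/3 ≈ 276.67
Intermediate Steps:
P(Y) = 2*Y
Q(A, d) = -1
p(n, k) = n/6 (p(n, k) = (-n + 2*n)/6 = n/6)
276 + p(4, -10 + 6) = 276 + (⅙)*4 = 276 + ⅔ = 830/3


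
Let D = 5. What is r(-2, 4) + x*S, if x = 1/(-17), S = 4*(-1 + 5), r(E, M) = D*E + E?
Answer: -220/17 ≈ -12.941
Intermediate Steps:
r(E, M) = 6*E (r(E, M) = 5*E + E = 6*E)
S = 16 (S = 4*4 = 16)
x = -1/17 ≈ -0.058824
r(-2, 4) + x*S = 6*(-2) - 1/17*16 = -12 - 16/17 = -220/17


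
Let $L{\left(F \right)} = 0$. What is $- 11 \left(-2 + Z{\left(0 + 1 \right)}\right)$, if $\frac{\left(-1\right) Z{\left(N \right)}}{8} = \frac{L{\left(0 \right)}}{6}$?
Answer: $22$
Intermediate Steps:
$Z{\left(N \right)} = 0$ ($Z{\left(N \right)} = - 8 \cdot \frac{0}{6} = - 8 \cdot 0 \cdot \frac{1}{6} = \left(-8\right) 0 = 0$)
$- 11 \left(-2 + Z{\left(0 + 1 \right)}\right) = - 11 \left(-2 + 0\right) = \left(-11\right) \left(-2\right) = 22$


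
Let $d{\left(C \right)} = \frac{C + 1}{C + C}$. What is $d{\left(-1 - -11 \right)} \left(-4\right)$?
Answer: $- \frac{11}{5} \approx -2.2$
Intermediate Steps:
$d{\left(C \right)} = \frac{1 + C}{2 C}$
$d{\left(-1 - -11 \right)} \left(-4\right) = \frac{1 - -10}{2 \left(-1 - -11\right)} \left(-4\right) = \frac{1 + \left(-1 + 11\right)}{2 \left(-1 + 11\right)} \left(-4\right) = \frac{1 + 10}{2 \cdot 10} \left(-4\right) = \frac{1}{2} \cdot \frac{1}{10} \cdot 11 \left(-4\right) = \frac{11}{20} \left(-4\right) = - \frac{11}{5}$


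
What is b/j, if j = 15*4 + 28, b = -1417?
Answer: -1417/88 ≈ -16.102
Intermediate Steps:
j = 88 (j = 60 + 28 = 88)
b/j = -1417/88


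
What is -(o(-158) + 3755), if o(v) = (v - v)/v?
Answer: -3755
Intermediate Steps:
o(v) = 0 (o(v) = 0/v = 0)
-(o(-158) + 3755) = -(0 + 3755) = -1*3755 = -3755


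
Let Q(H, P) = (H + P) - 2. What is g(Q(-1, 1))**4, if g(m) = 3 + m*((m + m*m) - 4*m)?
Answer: 83521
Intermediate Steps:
Q(H, P) = -2 + H + P
g(m) = 3 + m*(m**2 - 3*m) (g(m) = 3 + m*((m + m**2) - 4*m) = 3 + m*(m**2 - 3*m))
g(Q(-1, 1))**4 = (3 + (-2 - 1 + 1)**3 - 3*(-2 - 1 + 1)**2)**4 = (3 + (-2)**3 - 3*(-2)**2)**4 = (3 - 8 - 3*4)**4 = (3 - 8 - 12)**4 = (-17)**4 = 83521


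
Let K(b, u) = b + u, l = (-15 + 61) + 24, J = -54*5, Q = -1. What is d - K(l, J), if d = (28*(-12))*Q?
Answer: 536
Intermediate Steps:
d = 336 (d = (28*(-12))*(-1) = -336*(-1) = 336)
J = -270
l = 70 (l = 46 + 24 = 70)
d - K(l, J) = 336 - (70 - 270) = 336 - 1*(-200) = 336 + 200 = 536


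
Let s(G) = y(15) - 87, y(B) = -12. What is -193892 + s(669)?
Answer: -193991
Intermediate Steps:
s(G) = -99 (s(G) = -12 - 87 = -99)
-193892 + s(669) = -193892 - 99 = -193991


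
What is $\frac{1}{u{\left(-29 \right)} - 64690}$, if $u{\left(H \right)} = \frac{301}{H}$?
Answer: $- \frac{29}{1876311} \approx -1.5456 \cdot 10^{-5}$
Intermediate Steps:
$\frac{1}{u{\left(-29 \right)} - 64690} = \frac{1}{\frac{301}{-29} - 64690} = \frac{1}{301 \left(- \frac{1}{29}\right) - 64690} = \frac{1}{- \frac{301}{29} - 64690} = \frac{1}{- \frac{1876311}{29}} = - \frac{29}{1876311}$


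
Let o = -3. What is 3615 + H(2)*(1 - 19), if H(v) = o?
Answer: 3669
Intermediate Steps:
H(v) = -3
3615 + H(2)*(1 - 19) = 3615 - 3*(1 - 19) = 3615 - 3*(-18) = 3615 + 54 = 3669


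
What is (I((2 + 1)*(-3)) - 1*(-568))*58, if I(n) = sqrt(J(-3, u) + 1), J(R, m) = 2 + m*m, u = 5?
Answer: 32944 + 116*sqrt(7) ≈ 33251.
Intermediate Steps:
J(R, m) = 2 + m**2
I(n) = 2*sqrt(7) (I(n) = sqrt((2 + 5**2) + 1) = sqrt((2 + 25) + 1) = sqrt(27 + 1) = sqrt(28) = 2*sqrt(7))
(I((2 + 1)*(-3)) - 1*(-568))*58 = (2*sqrt(7) - 1*(-568))*58 = (2*sqrt(7) + 568)*58 = (568 + 2*sqrt(7))*58 = 32944 + 116*sqrt(7)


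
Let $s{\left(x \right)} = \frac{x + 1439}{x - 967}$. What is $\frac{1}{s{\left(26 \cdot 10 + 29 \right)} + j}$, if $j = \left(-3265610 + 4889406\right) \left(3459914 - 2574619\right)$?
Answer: $\frac{113}{162441848219372} \approx 6.9563 \cdot 10^{-13}$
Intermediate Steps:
$j = 1437538479820$ ($j = 1623796 \cdot 885295 = 1437538479820$)
$s{\left(x \right)} = \frac{1439 + x}{-967 + x}$
$\frac{1}{s{\left(26 \cdot 10 + 29 \right)} + j} = \frac{1}{\frac{1439 + \left(26 \cdot 10 + 29\right)}{-967 + \left(26 \cdot 10 + 29\right)} + 1437538479820} = \frac{1}{\frac{1439 + \left(260 + 29\right)}{-967 + \left(260 + 29\right)} + 1437538479820} = \frac{1}{\frac{1439 + 289}{-967 + 289} + 1437538479820} = \frac{1}{\frac{1}{-678} \cdot 1728 + 1437538479820} = \frac{1}{\left(- \frac{1}{678}\right) 1728 + 1437538479820} = \frac{1}{- \frac{288}{113} + 1437538479820} = \frac{1}{\frac{162441848219372}{113}} = \frac{113}{162441848219372}$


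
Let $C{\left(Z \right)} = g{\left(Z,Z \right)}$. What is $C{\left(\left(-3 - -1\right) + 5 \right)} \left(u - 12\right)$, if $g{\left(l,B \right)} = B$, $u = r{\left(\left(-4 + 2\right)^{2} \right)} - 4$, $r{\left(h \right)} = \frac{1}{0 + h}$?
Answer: $- \frac{189}{4} \approx -47.25$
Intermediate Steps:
$r{\left(h \right)} = \frac{1}{h}$
$u = - \frac{15}{4}$ ($u = \frac{1}{\left(-4 + 2\right)^{2}} - 4 = \frac{1}{\left(-2\right)^{2}} - 4 = \frac{1}{4} - 4 = - \frac{15}{4} \approx -3.75$)
$C{\left(Z \right)} = Z$
$C{\left(\left(-3 - -1\right) + 5 \right)} \left(u - 12\right) = \left(\left(-3 - -1\right) + 5\right) \left(- \frac{15}{4} - 12\right) = \left(\left(-3 + \left(-3 + 4\right)\right) + 5\right) \left(- \frac{63}{4}\right) = \left(\left(-3 + 1\right) + 5\right) \left(- \frac{63}{4}\right) = \left(-2 + 5\right) \left(- \frac{63}{4}\right) = 3 \left(- \frac{63}{4}\right) = - \frac{189}{4}$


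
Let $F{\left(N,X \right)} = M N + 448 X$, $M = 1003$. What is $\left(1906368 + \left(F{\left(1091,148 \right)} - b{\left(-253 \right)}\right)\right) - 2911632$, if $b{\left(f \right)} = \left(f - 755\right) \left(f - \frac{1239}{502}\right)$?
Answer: $- \frac{25651917}{251} \approx -1.022 \cdot 10^{5}$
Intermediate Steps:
$b{\left(f \right)} = \left(-755 + f\right) \left(- \frac{1239}{502} + f\right)$ ($b{\left(f \right)} = \left(-755 + f\right) \left(f - \frac{1239}{502}\right) = \left(-755 + f\right) \left(- \frac{1239}{502} + f\right)$)
$F{\left(N,X \right)} = 448 X + 1003 N$ ($F{\left(N,X \right)} = 1003 N + 448 X = 448 X + 1003 N$)
$\left(1906368 + \left(F{\left(1091,148 \right)} - b{\left(-253 \right)}\right)\right) - 2911632 = \left(1906368 + \left(\left(448 \cdot 148 + 1003 \cdot 1091\right) - \left(\frac{935445}{502} + \left(-253\right)^{2} - - \frac{96202997}{502}\right)\right)\right) - 2911632 = \left(1906368 + \left(\left(66304 + 1094273\right) - \left(\frac{935445}{502} + 64009 + \frac{96202997}{502}\right)\right)\right) - 2911632 = \left(1906368 + \left(1160577 - \frac{64635480}{251}\right)\right) - 2911632 = \left(1906368 + \frac{226669347}{251}\right) - 2911632 = \frac{705167715}{251} - 2911632 = - \frac{25651917}{251}$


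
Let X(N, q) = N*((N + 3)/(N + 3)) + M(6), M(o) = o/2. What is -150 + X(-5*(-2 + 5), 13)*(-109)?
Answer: 1158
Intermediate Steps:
M(o) = o/2 (M(o) = o*(½) = o/2)
X(N, q) = 3 + N (X(N, q) = N*((N + 3)/(N + 3)) + (½)*6 = N*((3 + N)/(3 + N)) + 3 = N*1 + 3 = N + 3 = 3 + N)
-150 + X(-5*(-2 + 5), 13)*(-109) = -150 + (3 - 5*(-2 + 5))*(-109) = -150 + (3 - 5*3)*(-109) = -150 + (3 - 15)*(-109) = -150 - 12*(-109) = -150 + 1308 = 1158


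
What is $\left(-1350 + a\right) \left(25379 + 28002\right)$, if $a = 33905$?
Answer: $1737818455$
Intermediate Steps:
$\left(-1350 + a\right) \left(25379 + 28002\right) = \left(-1350 + 33905\right) \left(25379 + 28002\right) = 32555 \cdot 53381 = 1737818455$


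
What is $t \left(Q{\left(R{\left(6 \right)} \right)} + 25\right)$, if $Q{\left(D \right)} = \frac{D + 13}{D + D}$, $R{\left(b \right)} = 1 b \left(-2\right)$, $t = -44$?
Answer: $- \frac{6589}{6} \approx -1098.2$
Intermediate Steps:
$R{\left(b \right)} = - 2 b$ ($R{\left(b \right)} = b \left(-2\right) = - 2 b$)
$Q{\left(D \right)} = \frac{13 + D}{2 D}$
$t \left(Q{\left(R{\left(6 \right)} \right)} + 25\right) = - 44 \left(\frac{13 - 12}{2 \left(\left(-2\right) 6\right)} + 25\right) = - 44 \left(\frac{13 - 12}{2 \left(-12\right)} + 25\right) = - 44 \left(\frac{1}{2} \left(- \frac{1}{12}\right) 1 + 25\right) = - 44 \left(- \frac{1}{24} + 25\right) = \left(-44\right) \frac{599}{24} = - \frac{6589}{6}$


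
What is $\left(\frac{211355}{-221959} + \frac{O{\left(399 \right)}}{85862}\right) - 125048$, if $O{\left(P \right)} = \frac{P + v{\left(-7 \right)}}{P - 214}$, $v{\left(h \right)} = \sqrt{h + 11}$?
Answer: $- \frac{440885225416084331}{3525701076730} \approx -1.2505 \cdot 10^{5}$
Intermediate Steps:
$v{\left(h \right)} = \sqrt{11 + h}$
$O{\left(P \right)} = \frac{2 + P}{-214 + P}$ ($O{\left(P \right)} = \frac{P + \sqrt{11 - 7}}{P - 214} = \frac{P + \sqrt{4}}{-214 + P} = \frac{P + 2}{-214 + P} = \frac{2 + P}{-214 + P}$)
$\left(\frac{211355}{-221959} + \frac{O{\left(399 \right)}}{85862}\right) - 125048 = \left(\frac{211355}{-221959} + \frac{\frac{1}{-214 + 399} \left(2 + 399\right)}{85862}\right) - 125048 = \left(211355 \left(- \frac{1}{221959}\right) + \frac{1}{185} \cdot 401 \cdot \frac{1}{85862}\right) - 125048 = \left(- \frac{211355}{221959} + \frac{1}{185} \cdot 401 \cdot \frac{1}{85862}\right) - 125048 = \left(- \frac{211355}{221959} + \frac{401}{185} \cdot \frac{1}{85862}\right) - 125048 = \left(- \frac{211355}{221959} + \frac{401}{15884470}\right) - 125048 = - \frac{3357173151291}{3525701076730} - 125048 = - \frac{440885225416084331}{3525701076730}$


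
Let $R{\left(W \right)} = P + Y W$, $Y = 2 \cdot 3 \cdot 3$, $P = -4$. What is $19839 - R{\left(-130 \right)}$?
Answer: $22183$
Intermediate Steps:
$Y = 18$ ($Y = 6 \cdot 3 = 18$)
$R{\left(W \right)} = -4 + 18 W$
$19839 - R{\left(-130 \right)} = 19839 - \left(-4 + 18 \left(-130\right)\right) = 19839 - \left(-4 - 2340\right) = 19839 - -2344 = 19839 + 2344 = 22183$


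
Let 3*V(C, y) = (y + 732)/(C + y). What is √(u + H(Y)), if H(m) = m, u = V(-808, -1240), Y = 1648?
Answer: √15188730/96 ≈ 40.597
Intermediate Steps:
V(C, y) = (732 + y)/(3*(C + y)) (V(C, y) = ((y + 732)/(C + y))/3 = ((732 + y)/(C + y))/3 = (732 + y)/(3*(C + y)))
u = 127/1536 (u = (244 + (⅓)*(-1240))/(-808 - 1240) = (244 - 1240/3)/(-2048) = -1/2048*(-508/3) = 127/1536 ≈ 0.082682)
√(u + H(Y)) = √(127/1536 + 1648) = √(2531455/1536) = √15188730/96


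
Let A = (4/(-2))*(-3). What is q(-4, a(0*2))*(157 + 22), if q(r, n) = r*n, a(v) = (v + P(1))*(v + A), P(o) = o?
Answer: -4296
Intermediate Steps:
A = 6 (A = (4*(-1/2))*(-3) = -2*(-3) = 6)
a(v) = (1 + v)*(6 + v) (a(v) = (v + 1)*(v + 6) = (1 + v)*(6 + v))
q(r, n) = n*r
q(-4, a(0*2))*(157 + 22) = ((6 + (0*2)**2 + 7*(0*2))*(-4))*(157 + 22) = ((6 + 0**2 + 7*0)*(-4))*179 = ((6 + 0 + 0)*(-4))*179 = (6*(-4))*179 = -24*179 = -4296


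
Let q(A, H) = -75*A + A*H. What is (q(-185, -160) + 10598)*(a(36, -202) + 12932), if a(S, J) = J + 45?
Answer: 690782575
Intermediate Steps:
a(S, J) = 45 + J
(q(-185, -160) + 10598)*(a(36, -202) + 12932) = (-185*(-75 - 160) + 10598)*((45 - 202) + 12932) = (-185*(-235) + 10598)*(-157 + 12932) = (43475 + 10598)*12775 = 54073*12775 = 690782575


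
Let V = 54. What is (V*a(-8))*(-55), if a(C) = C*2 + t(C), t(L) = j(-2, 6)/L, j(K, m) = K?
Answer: 93555/2 ≈ 46778.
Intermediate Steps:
t(L) = -2/L
a(C) = -2/C + 2*C (a(C) = C*2 - 2/C = 2*C - 2/C = -2/C + 2*C)
(V*a(-8))*(-55) = (54*(-2/(-8) + 2*(-8)))*(-55) = (54*(-2*(-1/8) - 16))*(-55) = (54*(1/4 - 16))*(-55) = (54*(-63/4))*(-55) = -1701/2*(-55) = 93555/2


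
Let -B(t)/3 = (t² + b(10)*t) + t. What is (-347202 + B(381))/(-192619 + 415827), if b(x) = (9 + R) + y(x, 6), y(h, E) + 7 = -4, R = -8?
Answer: -386199/111604 ≈ -3.4604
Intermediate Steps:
y(h, E) = -11 (y(h, E) = -7 - 4 = -11)
b(x) = -10 (b(x) = (9 - 8) - 11 = 1 - 11 = -10)
B(t) = -3*t² + 27*t (B(t) = -3*((t² - 10*t) + t) = -3*(t² - 9*t) = -3*t² + 27*t)
(-347202 + B(381))/(-192619 + 415827) = (-347202 + 3*381*(9 - 1*381))/(-192619 + 415827) = (-347202 + 3*381*(9 - 381))/223208 = (-347202 + 3*381*(-372))*(1/223208) = (-347202 - 425196)*(1/223208) = -772398*1/223208 = -386199/111604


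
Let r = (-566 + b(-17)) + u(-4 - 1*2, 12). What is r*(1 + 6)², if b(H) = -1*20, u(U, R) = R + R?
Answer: -27538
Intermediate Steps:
u(U, R) = 2*R
b(H) = -20
r = -562 (r = (-566 - 20) + 2*12 = -586 + 24 = -562)
r*(1 + 6)² = -562*(1 + 6)² = -562*7² = -562*49 = -27538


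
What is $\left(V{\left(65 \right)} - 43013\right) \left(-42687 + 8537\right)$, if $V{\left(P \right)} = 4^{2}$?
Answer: $1468347550$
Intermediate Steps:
$V{\left(P \right)} = 16$
$\left(V{\left(65 \right)} - 43013\right) \left(-42687 + 8537\right) = \left(16 - 43013\right) \left(-42687 + 8537\right) = \left(-42997\right) \left(-34150\right) = 1468347550$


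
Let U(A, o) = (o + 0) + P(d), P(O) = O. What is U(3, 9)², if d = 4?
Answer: 169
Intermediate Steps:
U(A, o) = 4 + o (U(A, o) = (o + 0) + 4 = o + 4 = 4 + o)
U(3, 9)² = (4 + 9)² = 13² = 169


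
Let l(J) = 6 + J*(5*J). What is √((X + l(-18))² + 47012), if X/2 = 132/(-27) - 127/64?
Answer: √219500783569/288 ≈ 1626.8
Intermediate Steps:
l(J) = 6 + 5*J²
X = -3959/288 (X = 2*(132/(-27) - 127/64) = 2*(132*(-1/27) - 127*1/64) = 2*(-44/9 - 127/64) = 2*(-3959/576) = -3959/288 ≈ -13.747)
√((X + l(-18))² + 47012) = √((-3959/288 + (6 + 5*(-18)²))² + 47012) = √((-3959/288 + (6 + 5*324))² + 47012) = √((-3959/288 + (6 + 1620))² + 47012) = √((-3959/288 + 1626)² + 47012) = √((464329/288)² + 47012) = √(215601420241/82944 + 47012) = √(219500783569/82944) = √219500783569/288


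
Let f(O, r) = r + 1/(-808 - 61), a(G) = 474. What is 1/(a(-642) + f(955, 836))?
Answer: 869/1138389 ≈ 0.00076336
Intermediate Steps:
f(O, r) = -1/869 + r (f(O, r) = r + 1/(-869) = r - 1/869 = -1/869 + r)
1/(a(-642) + f(955, 836)) = 1/(474 + (-1/869 + 836)) = 1/(474 + 726483/869) = 1/(1138389/869) = 869/1138389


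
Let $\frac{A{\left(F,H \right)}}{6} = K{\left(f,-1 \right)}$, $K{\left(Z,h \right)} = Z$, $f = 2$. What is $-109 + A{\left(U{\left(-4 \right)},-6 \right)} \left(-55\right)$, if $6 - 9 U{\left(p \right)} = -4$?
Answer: $-769$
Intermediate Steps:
$U{\left(p \right)} = \frac{10}{9}$ ($U{\left(p \right)} = \frac{2}{3} - - \frac{4}{9} = \frac{2}{3} + \frac{4}{9} = \frac{10}{9}$)
$A{\left(F,H \right)} = 12$ ($A{\left(F,H \right)} = 6 \cdot 2 = 12$)
$-109 + A{\left(U{\left(-4 \right)},-6 \right)} \left(-55\right) = -109 + 12 \left(-55\right) = -109 - 660 = -769$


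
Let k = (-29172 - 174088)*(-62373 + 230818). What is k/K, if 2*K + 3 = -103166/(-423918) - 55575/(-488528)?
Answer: 373188079093803811200/14403387253 ≈ 2.5910e+10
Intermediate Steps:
k = -34238130700 (k = -203260*168445 = -34238130700)
K = -14403387253/10899779616 (K = -3/2 + (-103166/(-423918) - 55575/(-488528))/2 = -3/2 + (-103166*(-1/423918) - 55575*(-1/488528))/2 = -3/2 + (51583/211959 + 2925/25712)/2 = -3/2 + (1/2)*(1946282171/5449889808) = -3/2 + 1946282171/10899779616 = -14403387253/10899779616 ≈ -1.3214)
k/K = -34238130700/(-14403387253/10899779616) = -34238130700*(-10899779616/14403387253) = 373188079093803811200/14403387253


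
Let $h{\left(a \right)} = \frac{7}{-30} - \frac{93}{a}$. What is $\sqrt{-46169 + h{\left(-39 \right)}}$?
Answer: $\frac{i \sqrt{7021977690}}{390} \approx 214.86 i$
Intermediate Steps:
$h{\left(a \right)} = - \frac{7}{30} - \frac{93}{a}$ ($h{\left(a \right)} = 7 \left(- \frac{1}{30}\right) - \frac{93}{a} = - \frac{7}{30} - \frac{93}{a}$)
$\sqrt{-46169 + h{\left(-39 \right)}} = \sqrt{-46169 - \left(\frac{7}{30} + \frac{93}{-39}\right)} = \sqrt{-46169 - - \frac{839}{390}} = \sqrt{-46169 + \left(- \frac{7}{30} + \frac{31}{13}\right)} = \sqrt{-46169 + \frac{839}{390}} = \sqrt{- \frac{18005071}{390}} = \frac{i \sqrt{7021977690}}{390}$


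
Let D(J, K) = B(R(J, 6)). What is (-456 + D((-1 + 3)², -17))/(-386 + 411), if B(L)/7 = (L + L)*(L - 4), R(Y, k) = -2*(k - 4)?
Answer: -8/25 ≈ -0.32000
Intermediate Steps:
R(Y, k) = 8 - 2*k (R(Y, k) = -2*(-4 + k) = 8 - 2*k)
B(L) = 14*L*(-4 + L) (B(L) = 7*((L + L)*(L - 4)) = 7*((2*L)*(-4 + L)) = 7*(2*L*(-4 + L)) = 14*L*(-4 + L))
D(J, K) = 448 (D(J, K) = 14*(8 - 2*6)*(-4 + (8 - 2*6)) = 14*(8 - 12)*(-4 + (8 - 12)) = 14*(-4)*(-4 - 4) = 14*(-4)*(-8) = 448)
(-456 + D((-1 + 3)², -17))/(-386 + 411) = (-456 + 448)/(-386 + 411) = -8/25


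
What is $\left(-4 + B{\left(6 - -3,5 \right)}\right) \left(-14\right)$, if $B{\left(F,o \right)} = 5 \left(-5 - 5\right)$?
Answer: $756$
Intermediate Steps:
$B{\left(F,o \right)} = -50$ ($B{\left(F,o \right)} = 5 \left(-10\right) = -50$)
$\left(-4 + B{\left(6 - -3,5 \right)}\right) \left(-14\right) = \left(-4 - 50\right) \left(-14\right) = \left(-54\right) \left(-14\right) = 756$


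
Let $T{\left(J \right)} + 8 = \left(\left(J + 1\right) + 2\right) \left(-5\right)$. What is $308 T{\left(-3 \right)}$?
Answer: $-2464$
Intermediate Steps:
$T{\left(J \right)} = -23 - 5 J$ ($T{\left(J \right)} = -8 + \left(\left(J + 1\right) + 2\right) \left(-5\right) = -8 + \left(\left(1 + J\right) + 2\right) \left(-5\right) = -8 + \left(3 + J\right) \left(-5\right) = -8 - \left(15 + 5 J\right) = -23 - 5 J$)
$308 T{\left(-3 \right)} = 308 \left(-23 - -15\right) = 308 \left(-23 + 15\right) = 308 \left(-8\right) = -2464$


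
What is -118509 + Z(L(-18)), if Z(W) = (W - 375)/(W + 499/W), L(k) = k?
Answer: -97525833/823 ≈ -1.1850e+5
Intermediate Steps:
Z(W) = (-375 + W)/(W + 499/W)
-118509 + Z(L(-18)) = -118509 - 18*(-375 - 18)/(499 + (-18)²) = -118509 - 18*(-393)/(499 + 324) = -118509 - 18*(-393)/823 = -118509 - 18*1/823*(-393) = -118509 + 7074/823 = -97525833/823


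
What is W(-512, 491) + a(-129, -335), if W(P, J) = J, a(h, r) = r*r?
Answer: 112716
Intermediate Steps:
a(h, r) = r²
W(-512, 491) + a(-129, -335) = 491 + (-335)² = 491 + 112225 = 112716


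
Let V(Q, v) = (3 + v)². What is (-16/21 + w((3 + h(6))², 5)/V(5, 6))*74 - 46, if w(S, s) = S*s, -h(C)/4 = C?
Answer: 120460/63 ≈ 1912.1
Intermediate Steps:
h(C) = -4*C
(-16/21 + w((3 + h(6))², 5)/V(5, 6))*74 - 46 = (-16/21 + ((3 - 4*6)²*5)/((3 + 6)²))*74 - 46 = (-16*1/21 + ((3 - 24)²*5)/(9²))*74 - 46 = (-16/21 + ((-21)²*5)/81)*74 - 46 = (-16/21 + (441*5)*(1/81))*74 - 46 = (-16/21 + 2205*(1/81))*74 - 46 = (-16/21 + 245/9)*74 - 46 = (1667/63)*74 - 46 = 123358/63 - 46 = 120460/63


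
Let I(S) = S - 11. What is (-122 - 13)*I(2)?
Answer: 1215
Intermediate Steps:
I(S) = -11 + S
(-122 - 13)*I(2) = (-122 - 13)*(-11 + 2) = -135*(-9) = 1215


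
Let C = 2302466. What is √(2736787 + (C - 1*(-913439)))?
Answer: 2*√1488173 ≈ 2439.8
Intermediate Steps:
√(2736787 + (C - 1*(-913439))) = √(2736787 + (2302466 - 1*(-913439))) = √(2736787 + (2302466 + 913439)) = √(2736787 + 3215905) = √5952692 = 2*√1488173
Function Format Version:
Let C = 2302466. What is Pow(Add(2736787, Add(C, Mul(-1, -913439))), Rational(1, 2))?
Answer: Mul(2, Pow(1488173, Rational(1, 2))) ≈ 2439.8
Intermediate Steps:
Pow(Add(2736787, Add(C, Mul(-1, -913439))), Rational(1, 2)) = Pow(Add(2736787, Add(2302466, Mul(-1, -913439))), Rational(1, 2)) = Pow(Add(2736787, Add(2302466, 913439)), Rational(1, 2)) = Pow(Add(2736787, 3215905), Rational(1, 2)) = Pow(5952692, Rational(1, 2)) = Mul(2, Pow(1488173, Rational(1, 2)))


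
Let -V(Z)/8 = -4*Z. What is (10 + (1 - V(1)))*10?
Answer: -210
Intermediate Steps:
V(Z) = 32*Z (V(Z) = -(-32)*Z = 32*Z)
(10 + (1 - V(1)))*10 = (10 + (1 - 32))*10 = (10 - 31)*10 = -21*10 = -210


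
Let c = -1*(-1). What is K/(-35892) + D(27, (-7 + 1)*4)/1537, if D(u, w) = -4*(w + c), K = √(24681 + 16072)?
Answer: 92/1537 - √40753/35892 ≈ 0.054232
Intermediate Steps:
c = 1
K = √40753 ≈ 201.87
D(u, w) = -4 - 4*w (D(u, w) = -4*(w + 1) = -4*(1 + w) = -4 - 4*w)
K/(-35892) + D(27, (-7 + 1)*4)/1537 = √40753/(-35892) + (-4 - 4*(-7 + 1)*4)/1537 = √40753*(-1/35892) + (-4 - (-24)*4)*(1/1537) = -√40753/35892 + (-4 - 4*(-24))*(1/1537) = -√40753/35892 + (-4 + 96)*(1/1537) = -√40753/35892 + 92*(1/1537) = -√40753/35892 + 92/1537 = 92/1537 - √40753/35892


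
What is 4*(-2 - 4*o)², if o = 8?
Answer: 4624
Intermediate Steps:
4*(-2 - 4*o)² = 4*(-2 - 4*8)² = 4*(-2 - 32)² = 4*(-34)² = 4*1156 = 4624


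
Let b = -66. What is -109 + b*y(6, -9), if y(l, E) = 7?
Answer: -571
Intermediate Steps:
-109 + b*y(6, -9) = -109 - 66*7 = -109 - 462 = -571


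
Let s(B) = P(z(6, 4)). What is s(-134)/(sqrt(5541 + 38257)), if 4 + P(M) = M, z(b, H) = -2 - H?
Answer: -5*sqrt(43798)/21899 ≈ -0.047783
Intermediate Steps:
P(M) = -4 + M
s(B) = -10 (s(B) = -4 + (-2 - 1*4) = -4 + (-2 - 4) = -4 - 6 = -10)
s(-134)/(sqrt(5541 + 38257)) = -10/sqrt(5541 + 38257) = -10*sqrt(43798)/43798 = -5*sqrt(43798)/21899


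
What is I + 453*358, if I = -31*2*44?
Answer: 159446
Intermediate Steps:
I = -2728 (I = -62*44 = -2728)
I + 453*358 = -2728 + 453*358 = -2728 + 162174 = 159446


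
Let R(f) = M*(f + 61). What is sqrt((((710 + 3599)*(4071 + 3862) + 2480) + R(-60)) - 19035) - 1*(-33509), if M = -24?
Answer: 33509 + 3*sqrt(3796302) ≈ 39354.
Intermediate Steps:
R(f) = -1464 - 24*f (R(f) = -24*(f + 61) = -24*(61 + f) = -1464 - 24*f)
sqrt((((710 + 3599)*(4071 + 3862) + 2480) + R(-60)) - 19035) - 1*(-33509) = sqrt((((710 + 3599)*(4071 + 3862) + 2480) + (-1464 - 24*(-60))) - 19035) - 1*(-33509) = sqrt(((4309*7933 + 2480) + (-1464 + 1440)) - 19035) + 33509 = sqrt(((34183297 + 2480) - 24) - 19035) + 33509 = sqrt((34185777 - 24) - 19035) + 33509 = sqrt(34185753 - 19035) + 33509 = sqrt(34166718) + 33509 = 3*sqrt(3796302) + 33509 = 33509 + 3*sqrt(3796302)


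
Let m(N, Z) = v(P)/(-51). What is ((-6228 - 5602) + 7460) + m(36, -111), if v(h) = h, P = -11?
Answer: -222859/51 ≈ -4369.8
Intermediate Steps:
m(N, Z) = 11/51 (m(N, Z) = -11/(-51) = -11*(-1/51) = 11/51)
((-6228 - 5602) + 7460) + m(36, -111) = ((-6228 - 5602) + 7460) + 11/51 = (-11830 + 7460) + 11/51 = -4370 + 11/51 = -222859/51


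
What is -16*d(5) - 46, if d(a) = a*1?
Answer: -126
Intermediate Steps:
d(a) = a
-16*d(5) - 46 = -16*5 - 46 = -80 - 46 = -126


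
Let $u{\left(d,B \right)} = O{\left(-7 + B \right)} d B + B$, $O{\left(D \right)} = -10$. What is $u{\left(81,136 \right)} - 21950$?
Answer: $-131974$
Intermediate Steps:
$u{\left(d,B \right)} = B - 10 B d$ ($u{\left(d,B \right)} = - 10 d B + B = - 10 B d + B = B - 10 B d$)
$u{\left(81,136 \right)} - 21950 = 136 \left(1 - 810\right) - 21950 = 136 \left(-809\right) - 21950 = -110024 - 21950 = -131974$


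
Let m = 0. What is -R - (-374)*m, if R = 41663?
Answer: -41663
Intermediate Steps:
-R - (-374)*m = -1*41663 - (-374)*0 = -41663 - 1*0 = -41663 + 0 = -41663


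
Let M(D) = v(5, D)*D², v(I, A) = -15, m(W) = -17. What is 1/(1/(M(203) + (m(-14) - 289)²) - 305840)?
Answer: -524499/160412774161 ≈ -3.2697e-6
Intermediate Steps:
M(D) = -15*D²
1/(1/(M(203) + (m(-14) - 289)²) - 305840) = 1/(1/(-15*203² + (-17 - 289)²) - 305840) = 1/(1/(-15*41209 + (-306)²) - 305840) = 1/(1/(-618135 + 93636) - 305840) = 1/(1/(-524499) - 305840) = 1/(-1/524499 - 305840) = 1/(-160412774161/524499) = -524499/160412774161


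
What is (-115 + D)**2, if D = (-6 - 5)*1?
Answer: 15876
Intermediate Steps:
D = -11 (D = -11*1 = -11)
(-115 + D)**2 = (-115 - 11)**2 = (-126)**2 = 15876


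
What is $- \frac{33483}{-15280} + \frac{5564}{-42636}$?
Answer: $\frac{335640817}{162869520} \approx 2.0608$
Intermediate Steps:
$- \frac{33483}{-15280} + \frac{5564}{-42636} = \left(-33483\right) \left(- \frac{1}{15280}\right) + 5564 \left(- \frac{1}{42636}\right) = \frac{33483}{15280} - \frac{1391}{10659} = \frac{335640817}{162869520}$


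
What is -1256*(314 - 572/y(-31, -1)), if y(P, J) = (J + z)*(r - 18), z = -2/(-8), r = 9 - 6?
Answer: -14873552/45 ≈ -3.3052e+5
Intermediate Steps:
r = 3
z = ¼ (z = -2*(-⅛) = ¼ ≈ 0.25000)
y(P, J) = -15/4 - 15*J (y(P, J) = (J + ¼)*(3 - 18) = (¼ + J)*(-15) = -15/4 - 15*J)
-1256*(314 - 572/y(-31, -1)) = -1256*(314 - 572/(-15/4 - 15*(-1))) = -1256*(314 - 572/(-15/4 + 15)) = -1256*(314 - 572/45/4) = -1256*(314 - 572*4/45) = -1256*(314 - 2288/45) = -1256*11842/45 = -14873552/45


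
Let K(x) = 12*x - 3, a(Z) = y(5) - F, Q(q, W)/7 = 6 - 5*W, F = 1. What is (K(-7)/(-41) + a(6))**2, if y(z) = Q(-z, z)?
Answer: 29235649/1681 ≈ 17392.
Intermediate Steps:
Q(q, W) = 42 - 35*W (Q(q, W) = 7*(6 - 5*W) = 42 - 35*W)
y(z) = 42 - 35*z
a(Z) = -134 (a(Z) = (42 - 35*5) - 1*1 = (42 - 175) - 1 = -133 - 1 = -134)
K(x) = -3 + 12*x
(K(-7)/(-41) + a(6))**2 = ((-3 + 12*(-7))/(-41) - 134)**2 = ((-3 - 84)*(-1/41) - 134)**2 = (-87*(-1/41) - 134)**2 = (87/41 - 134)**2 = (-5407/41)**2 = 29235649/1681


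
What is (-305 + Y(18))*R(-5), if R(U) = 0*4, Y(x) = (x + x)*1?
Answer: 0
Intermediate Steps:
Y(x) = 2*x (Y(x) = (2*x)*1 = 2*x)
R(U) = 0
(-305 + Y(18))*R(-5) = (-305 + 2*18)*0 = (-305 + 36)*0 = -269*0 = 0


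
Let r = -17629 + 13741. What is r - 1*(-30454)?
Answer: 26566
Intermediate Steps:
r = -3888
r - 1*(-30454) = -3888 - 1*(-30454) = -3888 + 30454 = 26566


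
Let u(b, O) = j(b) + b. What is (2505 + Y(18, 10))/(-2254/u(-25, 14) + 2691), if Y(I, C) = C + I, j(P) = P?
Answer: 63325/68402 ≈ 0.92578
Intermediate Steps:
u(b, O) = 2*b (u(b, O) = b + b = 2*b)
(2505 + Y(18, 10))/(-2254/u(-25, 14) + 2691) = (2505 + (10 + 18))/(-2254/(2*(-25)) + 2691) = (2505 + 28)/(-2254/(-50) + 2691) = 2533/(-2254*(-1/50) + 2691) = 2533/(1127/25 + 2691) = 2533/(68402/25) = 2533*(25/68402) = 63325/68402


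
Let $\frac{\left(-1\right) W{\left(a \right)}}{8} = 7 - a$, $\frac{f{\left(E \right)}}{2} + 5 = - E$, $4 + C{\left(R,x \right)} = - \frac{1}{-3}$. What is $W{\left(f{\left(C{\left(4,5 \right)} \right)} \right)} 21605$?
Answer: $- \frac{5012360}{3} \approx -1.6708 \cdot 10^{6}$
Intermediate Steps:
$C{\left(R,x \right)} = - \frac{11}{3}$ ($C{\left(R,x \right)} = -4 - \frac{1}{-3} = -4 - - \frac{1}{3} = -4 + \frac{1}{3} = - \frac{11}{3}$)
$f{\left(E \right)} = -10 - 2 E$ ($f{\left(E \right)} = -10 + 2 \left(- E\right) = -10 - 2 E$)
$W{\left(a \right)} = -56 + 8 a$ ($W{\left(a \right)} = - 8 \left(7 - a\right) = -56 + 8 a$)
$W{\left(f{\left(C{\left(4,5 \right)} \right)} \right)} 21605 = \left(-56 + 8 \left(-10 - - \frac{22}{3}\right)\right) 21605 = \left(-56 + 8 \left(-10 + \frac{22}{3}\right)\right) 21605 = \left(-56 + 8 \left(- \frac{8}{3}\right)\right) 21605 = \left(-56 - \frac{64}{3}\right) 21605 = \left(- \frac{232}{3}\right) 21605 = - \frac{5012360}{3}$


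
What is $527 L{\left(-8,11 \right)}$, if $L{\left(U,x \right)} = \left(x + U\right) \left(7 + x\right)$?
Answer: $28458$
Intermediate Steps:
$L{\left(U,x \right)} = \left(7 + x\right) \left(U + x\right)$ ($L{\left(U,x \right)} = \left(U + x\right) \left(7 + x\right) = \left(7 + x\right) \left(U + x\right)$)
$527 L{\left(-8,11 \right)} = 527 \left(11^{2} + 7 \left(-8\right) + 7 \cdot 11 - 88\right) = 527 \left(121 - 56 + 77 - 88\right) = 527 \cdot 54 = 28458$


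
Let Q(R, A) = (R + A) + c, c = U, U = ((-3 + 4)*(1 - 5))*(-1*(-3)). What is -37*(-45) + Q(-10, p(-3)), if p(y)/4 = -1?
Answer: 1639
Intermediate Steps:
p(y) = -4 (p(y) = 4*(-1) = -4)
U = -12 (U = (1*(-4))*3 = -4*3 = -12)
c = -12
Q(R, A) = -12 + A + R (Q(R, A) = (R + A) - 12 = (A + R) - 12 = -12 + A + R)
-37*(-45) + Q(-10, p(-3)) = -37*(-45) + (-12 - 4 - 10) = 1665 - 26 = 1639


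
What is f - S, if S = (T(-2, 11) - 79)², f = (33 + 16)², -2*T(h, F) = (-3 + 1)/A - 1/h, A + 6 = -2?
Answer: -249561/64 ≈ -3899.4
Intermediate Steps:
A = -8 (A = -6 - 2 = -8)
T(h, F) = -⅛ + 1/(2*h) (T(h, F) = -((-3 + 1)/(-8) - 1/h)/2 = -(-2*(-⅛) - 1/h)/2 = -(¼ - 1/h)/2 = -⅛ + 1/(2*h))
f = 2401 (f = 49² = 2401)
S = 403225/64 (S = ((⅛)*(4 - 1*(-2))/(-2) - 79)² = ((⅛)*(-½)*(4 + 2) - 79)² = ((⅛)*(-½)*6 - 79)² = (-3/8 - 79)² = (-635/8)² = 403225/64 ≈ 6300.4)
f - S = 2401 - 1*403225/64 = 2401 - 403225/64 = -249561/64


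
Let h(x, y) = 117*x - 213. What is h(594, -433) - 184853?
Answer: -115568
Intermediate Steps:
h(x, y) = -213 + 117*x
h(594, -433) - 184853 = (-213 + 117*594) - 184853 = (-213 + 69498) - 184853 = 69285 - 184853 = -115568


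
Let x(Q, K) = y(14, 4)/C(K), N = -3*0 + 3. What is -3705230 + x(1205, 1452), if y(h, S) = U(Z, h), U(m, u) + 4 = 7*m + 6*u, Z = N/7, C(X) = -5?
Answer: -18526233/5 ≈ -3.7052e+6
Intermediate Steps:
N = 3 (N = 0 + 3 = 3)
Z = 3/7 ≈ 0.42857
U(m, u) = -4 + 6*u + 7*m (U(m, u) = -4 + (7*m + 6*u) = -4 + (6*u + 7*m) = -4 + 6*u + 7*m)
y(h, S) = -1 + 6*h (y(h, S) = -4 + 6*h + 7*(3/7) = -4 + 6*h + 3 = -1 + 6*h)
x(Q, K) = -83/5 (x(Q, K) = (-1 + 6*14)/(-5) = (-1 + 84)*(-⅕) = 83*(-⅕) = -83/5)
-3705230 + x(1205, 1452) = -3705230 - 83/5 = -18526233/5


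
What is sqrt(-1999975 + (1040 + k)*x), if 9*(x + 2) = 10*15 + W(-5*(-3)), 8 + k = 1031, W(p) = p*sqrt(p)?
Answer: sqrt(-17727459 + 30945*sqrt(15))/3 ≈ 1398.7*I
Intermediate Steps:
W(p) = p**(3/2)
k = 1023 (k = -8 + 1031 = 1023)
x = 44/3 + 5*sqrt(15)/3 (x = -2 + (10*15 + (-5*(-3))**(3/2))/9 = -2 + (150 + 15**(3/2))/9 = -2 + (150 + 15*sqrt(15))/9 = -2 + (50/3 + 5*sqrt(15)/3) = 44/3 + 5*sqrt(15)/3 ≈ 21.122)
sqrt(-1999975 + (1040 + k)*x) = sqrt(-1999975 + (1040 + 1023)*(44/3 + 5*sqrt(15)/3)) = sqrt(-1999975 + 2063*(44/3 + 5*sqrt(15)/3)) = sqrt(-1999975 + (90772/3 + 10315*sqrt(15)/3)) = sqrt(-5909153/3 + 10315*sqrt(15)/3)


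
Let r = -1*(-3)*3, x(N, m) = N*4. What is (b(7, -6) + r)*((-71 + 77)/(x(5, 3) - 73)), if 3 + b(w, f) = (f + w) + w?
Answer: -84/53 ≈ -1.5849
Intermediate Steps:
x(N, m) = 4*N
r = 9 (r = 3*3 = 9)
b(w, f) = -3 + f + 2*w (b(w, f) = -3 + ((f + w) + w) = -3 + (f + 2*w) = -3 + f + 2*w)
(b(7, -6) + r)*((-71 + 77)/(x(5, 3) - 73)) = ((-3 - 6 + 2*7) + 9)*((-71 + 77)/(4*5 - 73)) = ((-3 - 6 + 14) + 9)*(6/(20 - 73)) = (5 + 9)*(6/(-53)) = 14*(6*(-1/53)) = 14*(-6/53) = -84/53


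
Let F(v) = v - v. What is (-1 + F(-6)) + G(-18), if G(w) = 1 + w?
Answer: -18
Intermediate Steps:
F(v) = 0
(-1 + F(-6)) + G(-18) = (-1 + 0) + (1 - 18) = -1 - 17 = -18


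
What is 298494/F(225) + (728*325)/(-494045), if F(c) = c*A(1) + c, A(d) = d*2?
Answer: 3273550294/7410675 ≈ 441.73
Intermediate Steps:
A(d) = 2*d
F(c) = 3*c (F(c) = c*(2*1) + c = c*2 + c = 2*c + c = 3*c)
298494/F(225) + (728*325)/(-494045) = 298494/((3*225)) + (728*325)/(-494045) = 298494/675 + 236600*(-1/494045) = 298494*(1/675) - 47320/98809 = 33166/75 - 47320/98809 = 3273550294/7410675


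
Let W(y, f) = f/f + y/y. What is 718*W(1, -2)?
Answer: 1436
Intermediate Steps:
W(y, f) = 2 (W(y, f) = 1 + 1 = 2)
718*W(1, -2) = 718*2 = 1436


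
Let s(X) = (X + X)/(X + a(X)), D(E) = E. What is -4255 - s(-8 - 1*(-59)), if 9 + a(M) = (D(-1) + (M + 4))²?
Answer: -123396/29 ≈ -4255.0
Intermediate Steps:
a(M) = -9 + (3 + M)² (a(M) = -9 + (-1 + (M + 4))² = -9 + (-1 + (4 + M))² = -9 + (3 + M)²)
s(X) = 2*X/(X + X*(6 + X)) (s(X) = (X + X)/(X + X*(6 + X)) = (2*X)/(X + X*(6 + X)) = 2*X/(X + X*(6 + X)))
-4255 - s(-8 - 1*(-59)) = -4255 - 2/(7 + (-8 - 1*(-59))) = -4255 - 2/(7 + (-8 + 59)) = -4255 - 2/(7 + 51) = -4255 - 2/58 = -4255 - 1*1/29 = -4255 - 1/29 = -123396/29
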